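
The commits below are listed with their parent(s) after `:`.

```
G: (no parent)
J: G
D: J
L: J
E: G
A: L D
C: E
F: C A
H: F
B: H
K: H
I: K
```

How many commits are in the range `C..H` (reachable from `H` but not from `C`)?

6

Reachable from H: {A, C, D, E, F, G, H, J, L}.
Reachable from C: {C, E, G}.
In H's history but not C's: {A, D, F, H, J, L} — 6 commits.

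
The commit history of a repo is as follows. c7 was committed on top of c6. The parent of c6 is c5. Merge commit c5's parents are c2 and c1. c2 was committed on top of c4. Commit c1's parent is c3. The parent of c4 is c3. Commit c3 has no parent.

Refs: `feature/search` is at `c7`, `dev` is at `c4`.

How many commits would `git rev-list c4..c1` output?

Reachable from c1: {c1, c3}.
Reachable from c4: {c3, c4}.
In c1's history but not c4's: {c1} — 1 commit.

1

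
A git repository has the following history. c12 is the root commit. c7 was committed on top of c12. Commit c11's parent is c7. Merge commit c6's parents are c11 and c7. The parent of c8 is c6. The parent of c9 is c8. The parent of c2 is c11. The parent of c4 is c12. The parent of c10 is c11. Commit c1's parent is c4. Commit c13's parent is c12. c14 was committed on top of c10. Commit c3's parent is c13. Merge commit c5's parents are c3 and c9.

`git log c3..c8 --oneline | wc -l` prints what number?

Reachable from c8: {c11, c12, c6, c7, c8}.
Reachable from c3: {c12, c13, c3}.
In c8's history but not c3's: {c11, c6, c7, c8} — 4 commits.

4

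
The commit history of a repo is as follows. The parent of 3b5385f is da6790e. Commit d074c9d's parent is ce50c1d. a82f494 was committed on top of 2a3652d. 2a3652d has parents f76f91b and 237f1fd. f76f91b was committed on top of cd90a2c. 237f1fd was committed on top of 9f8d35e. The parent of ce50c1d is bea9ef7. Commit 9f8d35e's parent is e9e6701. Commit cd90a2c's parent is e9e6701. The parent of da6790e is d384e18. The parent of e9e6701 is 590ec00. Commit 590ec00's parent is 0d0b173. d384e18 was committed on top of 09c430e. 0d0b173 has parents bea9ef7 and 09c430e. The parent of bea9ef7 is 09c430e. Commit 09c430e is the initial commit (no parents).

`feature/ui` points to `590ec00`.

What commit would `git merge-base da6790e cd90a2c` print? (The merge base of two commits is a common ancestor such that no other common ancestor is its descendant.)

Ancestors of da6790e: {09c430e, d384e18, da6790e}.
Ancestors of cd90a2c: {09c430e, 0d0b173, 590ec00, bea9ef7, cd90a2c, e9e6701}.
Common ancestors: {09c430e}.
The only common ancestor is 09c430e, so it is the merge base.

09c430e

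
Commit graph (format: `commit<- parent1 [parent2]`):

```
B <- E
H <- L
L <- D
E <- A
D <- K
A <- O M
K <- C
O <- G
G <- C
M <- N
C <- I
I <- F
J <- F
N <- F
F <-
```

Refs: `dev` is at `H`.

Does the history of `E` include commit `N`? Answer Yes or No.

Ancestors of E (commits reachable by following parents): {A, C, E, F, G, I, M, N, O}.
N is in that set, so it is an ancestor of E.

Yes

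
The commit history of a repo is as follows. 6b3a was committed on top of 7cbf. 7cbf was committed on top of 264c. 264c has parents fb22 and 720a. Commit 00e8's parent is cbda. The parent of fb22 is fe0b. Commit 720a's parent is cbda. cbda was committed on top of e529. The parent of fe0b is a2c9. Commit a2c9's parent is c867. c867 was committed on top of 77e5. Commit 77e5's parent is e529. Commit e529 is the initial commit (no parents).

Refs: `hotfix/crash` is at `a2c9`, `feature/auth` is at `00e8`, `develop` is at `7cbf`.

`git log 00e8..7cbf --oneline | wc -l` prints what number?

Reachable from 7cbf: {264c, 720a, 77e5, 7cbf, a2c9, c867, cbda, e529, fb22, fe0b}.
Reachable from 00e8: {00e8, cbda, e529}.
In 7cbf's history but not 00e8's: {264c, 720a, 77e5, 7cbf, a2c9, c867, fb22, fe0b} — 8 commits.

8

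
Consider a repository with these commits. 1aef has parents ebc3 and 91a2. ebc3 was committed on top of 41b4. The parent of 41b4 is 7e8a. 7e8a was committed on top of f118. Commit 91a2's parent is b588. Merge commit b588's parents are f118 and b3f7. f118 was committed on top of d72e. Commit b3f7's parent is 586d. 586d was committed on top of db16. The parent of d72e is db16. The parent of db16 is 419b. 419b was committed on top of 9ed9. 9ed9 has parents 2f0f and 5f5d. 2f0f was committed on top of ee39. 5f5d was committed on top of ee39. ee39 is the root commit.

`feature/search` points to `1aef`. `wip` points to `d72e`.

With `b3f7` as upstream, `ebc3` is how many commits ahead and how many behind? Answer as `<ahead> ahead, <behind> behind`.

Reachable from ebc3: {2f0f, 419b, 41b4, 5f5d, 7e8a, 9ed9, d72e, db16, ebc3, ee39, f118}.
Reachable from b3f7: {2f0f, 419b, 586d, 5f5d, 9ed9, b3f7, db16, ee39}.
Only in ebc3's history (ahead): {41b4, 7e8a, d72e, ebc3, f118} — 5.
Only in b3f7's history (behind): {586d, b3f7} — 2.

5 ahead, 2 behind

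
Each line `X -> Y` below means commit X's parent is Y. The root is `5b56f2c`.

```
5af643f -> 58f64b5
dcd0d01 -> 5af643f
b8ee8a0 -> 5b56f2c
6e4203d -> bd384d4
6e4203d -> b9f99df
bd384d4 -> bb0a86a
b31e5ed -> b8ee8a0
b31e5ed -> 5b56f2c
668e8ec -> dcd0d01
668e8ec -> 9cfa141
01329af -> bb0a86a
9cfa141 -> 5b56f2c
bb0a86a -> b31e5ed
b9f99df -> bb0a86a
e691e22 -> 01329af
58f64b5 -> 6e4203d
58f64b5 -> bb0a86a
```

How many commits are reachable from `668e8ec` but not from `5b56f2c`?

Reachable from 668e8ec: {58f64b5, 5af643f, 5b56f2c, 668e8ec, 6e4203d, 9cfa141, b31e5ed, b8ee8a0, b9f99df, bb0a86a, bd384d4, dcd0d01}.
Reachable from 5b56f2c: {5b56f2c}.
In 668e8ec's history but not 5b56f2c's: {58f64b5, 5af643f, 668e8ec, 6e4203d, 9cfa141, b31e5ed, b8ee8a0, b9f99df, bb0a86a, bd384d4, dcd0d01} — 11 commits.

11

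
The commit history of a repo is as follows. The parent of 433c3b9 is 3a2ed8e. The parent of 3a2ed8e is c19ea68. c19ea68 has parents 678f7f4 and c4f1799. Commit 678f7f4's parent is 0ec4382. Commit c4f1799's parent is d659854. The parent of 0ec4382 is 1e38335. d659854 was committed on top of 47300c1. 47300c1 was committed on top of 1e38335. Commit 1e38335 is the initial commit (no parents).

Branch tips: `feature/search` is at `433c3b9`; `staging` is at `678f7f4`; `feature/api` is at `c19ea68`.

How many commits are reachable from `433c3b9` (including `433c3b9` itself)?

9

Walking parent pointers from 433c3b9: reachable set = {0ec4382, 1e38335, 3a2ed8e, 433c3b9, 47300c1, 678f7f4, c19ea68, c4f1799, d659854}.
That is 9 commits.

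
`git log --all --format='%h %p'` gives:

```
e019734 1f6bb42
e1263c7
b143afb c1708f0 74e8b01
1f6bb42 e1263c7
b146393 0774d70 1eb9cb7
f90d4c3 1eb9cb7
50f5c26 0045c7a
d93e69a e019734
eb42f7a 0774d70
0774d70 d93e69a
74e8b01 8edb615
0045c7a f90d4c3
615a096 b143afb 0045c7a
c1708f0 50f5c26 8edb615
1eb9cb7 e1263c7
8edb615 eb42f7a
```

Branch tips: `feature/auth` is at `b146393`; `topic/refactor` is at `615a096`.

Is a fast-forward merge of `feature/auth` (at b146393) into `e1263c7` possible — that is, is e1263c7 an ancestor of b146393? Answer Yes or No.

Yes

A fast-forward from e1263c7 to b146393 is possible iff e1263c7 is an ancestor of b146393.
Ancestors of b146393: {0774d70, 1eb9cb7, 1f6bb42, b146393, d93e69a, e019734, e1263c7}.
e1263c7 is among them, so fast-forward is possible.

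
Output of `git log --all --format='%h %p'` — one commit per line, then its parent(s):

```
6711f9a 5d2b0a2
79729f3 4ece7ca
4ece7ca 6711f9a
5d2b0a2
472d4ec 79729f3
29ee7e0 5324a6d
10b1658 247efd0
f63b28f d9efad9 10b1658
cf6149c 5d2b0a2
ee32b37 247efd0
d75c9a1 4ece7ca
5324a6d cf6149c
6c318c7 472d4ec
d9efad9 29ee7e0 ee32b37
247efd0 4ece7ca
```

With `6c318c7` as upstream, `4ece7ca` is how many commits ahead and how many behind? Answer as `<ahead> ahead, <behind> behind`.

0 ahead, 3 behind

Reachable from 4ece7ca: {4ece7ca, 5d2b0a2, 6711f9a}.
Reachable from 6c318c7: {472d4ec, 4ece7ca, 5d2b0a2, 6711f9a, 6c318c7, 79729f3}.
Only in 4ece7ca's history (ahead): {} — 0.
Only in 6c318c7's history (behind): {472d4ec, 6c318c7, 79729f3} — 3.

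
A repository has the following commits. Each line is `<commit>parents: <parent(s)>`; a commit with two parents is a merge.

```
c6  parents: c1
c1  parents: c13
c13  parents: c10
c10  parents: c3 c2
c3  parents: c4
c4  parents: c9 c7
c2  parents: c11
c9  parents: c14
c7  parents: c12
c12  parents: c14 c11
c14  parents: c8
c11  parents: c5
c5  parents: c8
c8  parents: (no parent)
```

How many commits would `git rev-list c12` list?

5

Walking parent pointers from c12: reachable set = {c11, c12, c14, c5, c8}.
That is 5 commits.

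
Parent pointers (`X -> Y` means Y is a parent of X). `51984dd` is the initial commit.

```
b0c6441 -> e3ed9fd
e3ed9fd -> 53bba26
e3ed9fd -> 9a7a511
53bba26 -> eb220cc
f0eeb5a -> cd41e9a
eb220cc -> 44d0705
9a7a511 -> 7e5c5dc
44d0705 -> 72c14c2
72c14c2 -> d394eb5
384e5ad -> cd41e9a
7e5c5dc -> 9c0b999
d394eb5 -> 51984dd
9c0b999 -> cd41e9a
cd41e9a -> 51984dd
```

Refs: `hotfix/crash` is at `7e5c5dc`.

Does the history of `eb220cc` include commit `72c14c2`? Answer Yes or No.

Yes

Ancestors of eb220cc (commits reachable by following parents): {44d0705, 51984dd, 72c14c2, d394eb5, eb220cc}.
72c14c2 is in that set, so it is an ancestor of eb220cc.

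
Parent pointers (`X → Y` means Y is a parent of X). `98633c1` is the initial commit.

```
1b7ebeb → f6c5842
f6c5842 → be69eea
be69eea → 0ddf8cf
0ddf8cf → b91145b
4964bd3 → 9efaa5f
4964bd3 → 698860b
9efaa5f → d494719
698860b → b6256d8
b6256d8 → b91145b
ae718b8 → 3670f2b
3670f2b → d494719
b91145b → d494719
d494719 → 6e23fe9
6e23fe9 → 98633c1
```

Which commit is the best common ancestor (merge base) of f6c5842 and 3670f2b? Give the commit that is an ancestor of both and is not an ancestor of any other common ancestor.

Ancestors of f6c5842: {0ddf8cf, 6e23fe9, 98633c1, b91145b, be69eea, d494719, f6c5842}.
Ancestors of 3670f2b: {3670f2b, 6e23fe9, 98633c1, d494719}.
Common ancestors: {6e23fe9, 98633c1, d494719}.
Among these, d494719 is not an ancestor of any other common ancestor — it is the merge base.

d494719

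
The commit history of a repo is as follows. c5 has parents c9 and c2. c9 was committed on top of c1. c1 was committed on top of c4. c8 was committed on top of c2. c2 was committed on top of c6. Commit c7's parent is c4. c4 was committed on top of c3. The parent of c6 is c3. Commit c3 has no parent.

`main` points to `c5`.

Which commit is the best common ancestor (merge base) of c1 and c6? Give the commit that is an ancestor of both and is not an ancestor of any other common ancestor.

Ancestors of c1: {c1, c3, c4}.
Ancestors of c6: {c3, c6}.
Common ancestors: {c3}.
The only common ancestor is c3, so it is the merge base.

c3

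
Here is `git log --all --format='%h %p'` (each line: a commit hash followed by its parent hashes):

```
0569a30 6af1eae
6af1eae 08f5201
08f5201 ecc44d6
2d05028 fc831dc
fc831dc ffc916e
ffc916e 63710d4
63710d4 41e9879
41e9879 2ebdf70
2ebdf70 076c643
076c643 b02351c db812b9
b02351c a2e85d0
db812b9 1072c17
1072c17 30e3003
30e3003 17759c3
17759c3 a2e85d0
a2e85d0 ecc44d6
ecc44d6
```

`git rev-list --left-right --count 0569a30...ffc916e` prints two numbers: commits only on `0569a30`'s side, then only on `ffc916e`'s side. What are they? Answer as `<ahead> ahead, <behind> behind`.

Reachable from 0569a30: {0569a30, 08f5201, 6af1eae, ecc44d6}.
Reachable from ffc916e: {076c643, 1072c17, 17759c3, 2ebdf70, 30e3003, 41e9879, 63710d4, a2e85d0, b02351c, db812b9, ecc44d6, ffc916e}.
Only in 0569a30's history (ahead): {0569a30, 08f5201, 6af1eae} — 3.
Only in ffc916e's history (behind): {076c643, 1072c17, 17759c3, 2ebdf70, 30e3003, 41e9879, 63710d4, a2e85d0, b02351c, db812b9, ffc916e} — 11.

3 ahead, 11 behind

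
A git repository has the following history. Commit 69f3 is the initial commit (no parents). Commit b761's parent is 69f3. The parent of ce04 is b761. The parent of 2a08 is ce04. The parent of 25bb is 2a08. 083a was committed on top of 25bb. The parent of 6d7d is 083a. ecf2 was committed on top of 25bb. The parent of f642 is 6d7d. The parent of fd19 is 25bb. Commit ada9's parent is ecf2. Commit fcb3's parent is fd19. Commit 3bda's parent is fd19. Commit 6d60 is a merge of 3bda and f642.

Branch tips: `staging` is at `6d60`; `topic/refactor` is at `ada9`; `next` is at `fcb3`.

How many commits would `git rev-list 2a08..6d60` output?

7

Reachable from 6d60: {083a, 25bb, 2a08, 3bda, 69f3, 6d60, 6d7d, b761, ce04, f642, fd19}.
Reachable from 2a08: {2a08, 69f3, b761, ce04}.
In 6d60's history but not 2a08's: {083a, 25bb, 3bda, 6d60, 6d7d, f642, fd19} — 7 commits.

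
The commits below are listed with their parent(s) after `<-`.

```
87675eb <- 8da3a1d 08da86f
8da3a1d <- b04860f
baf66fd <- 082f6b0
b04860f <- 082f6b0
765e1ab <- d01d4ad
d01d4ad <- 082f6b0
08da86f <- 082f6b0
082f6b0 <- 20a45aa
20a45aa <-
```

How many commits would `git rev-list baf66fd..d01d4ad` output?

1

Reachable from d01d4ad: {082f6b0, 20a45aa, d01d4ad}.
Reachable from baf66fd: {082f6b0, 20a45aa, baf66fd}.
In d01d4ad's history but not baf66fd's: {d01d4ad} — 1 commit.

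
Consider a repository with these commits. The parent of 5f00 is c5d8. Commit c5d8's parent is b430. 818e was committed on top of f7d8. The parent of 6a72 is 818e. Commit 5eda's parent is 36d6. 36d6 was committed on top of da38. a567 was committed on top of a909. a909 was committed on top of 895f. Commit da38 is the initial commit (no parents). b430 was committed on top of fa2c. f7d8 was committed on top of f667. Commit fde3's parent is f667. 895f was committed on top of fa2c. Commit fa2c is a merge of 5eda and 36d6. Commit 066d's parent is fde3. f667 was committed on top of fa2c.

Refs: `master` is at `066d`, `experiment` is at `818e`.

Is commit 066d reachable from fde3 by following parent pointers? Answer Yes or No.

Ancestors of fde3: {36d6, 5eda, da38, f667, fa2c, fde3}.
066d is not in that set, so it is not an ancestor of fde3.

No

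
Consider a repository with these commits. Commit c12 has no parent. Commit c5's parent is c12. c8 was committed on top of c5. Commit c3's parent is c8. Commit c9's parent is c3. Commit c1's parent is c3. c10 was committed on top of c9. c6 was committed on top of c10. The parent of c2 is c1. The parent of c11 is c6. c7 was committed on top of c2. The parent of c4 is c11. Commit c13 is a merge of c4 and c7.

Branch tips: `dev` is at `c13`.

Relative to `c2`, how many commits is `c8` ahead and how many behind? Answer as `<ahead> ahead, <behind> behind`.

0 ahead, 3 behind

Reachable from c8: {c12, c5, c8}.
Reachable from c2: {c1, c12, c2, c3, c5, c8}.
Only in c8's history (ahead): {} — 0.
Only in c2's history (behind): {c1, c2, c3} — 3.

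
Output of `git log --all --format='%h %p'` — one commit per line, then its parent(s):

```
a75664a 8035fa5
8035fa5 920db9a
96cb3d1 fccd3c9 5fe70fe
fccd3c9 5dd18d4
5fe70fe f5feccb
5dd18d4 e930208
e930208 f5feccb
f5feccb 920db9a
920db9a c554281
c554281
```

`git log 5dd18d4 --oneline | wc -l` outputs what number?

5

Walking parent pointers from 5dd18d4: reachable set = {5dd18d4, 920db9a, c554281, e930208, f5feccb}.
That is 5 commits.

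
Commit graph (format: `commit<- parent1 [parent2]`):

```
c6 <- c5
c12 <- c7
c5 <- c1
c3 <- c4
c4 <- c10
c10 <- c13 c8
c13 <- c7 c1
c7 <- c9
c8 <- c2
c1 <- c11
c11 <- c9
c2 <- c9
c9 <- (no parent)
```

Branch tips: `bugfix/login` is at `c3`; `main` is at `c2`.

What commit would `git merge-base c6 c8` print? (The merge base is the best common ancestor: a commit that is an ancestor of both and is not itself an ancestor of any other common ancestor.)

Ancestors of c6: {c1, c11, c5, c6, c9}.
Ancestors of c8: {c2, c8, c9}.
Common ancestors: {c9}.
The only common ancestor is c9, so it is the merge base.

c9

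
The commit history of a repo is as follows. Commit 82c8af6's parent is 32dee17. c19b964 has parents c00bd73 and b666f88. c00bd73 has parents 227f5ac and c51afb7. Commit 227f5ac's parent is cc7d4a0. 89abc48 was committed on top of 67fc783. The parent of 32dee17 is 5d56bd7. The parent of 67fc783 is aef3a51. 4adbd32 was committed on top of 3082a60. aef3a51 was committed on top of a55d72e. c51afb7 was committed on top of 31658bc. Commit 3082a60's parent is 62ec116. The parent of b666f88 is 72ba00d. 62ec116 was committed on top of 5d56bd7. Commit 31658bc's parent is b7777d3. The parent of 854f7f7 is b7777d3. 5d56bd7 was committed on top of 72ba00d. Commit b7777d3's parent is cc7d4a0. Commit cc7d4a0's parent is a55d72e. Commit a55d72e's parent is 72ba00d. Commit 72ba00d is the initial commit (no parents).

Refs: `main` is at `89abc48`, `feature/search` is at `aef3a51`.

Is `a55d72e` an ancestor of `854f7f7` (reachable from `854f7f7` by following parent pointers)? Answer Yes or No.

Yes

Ancestors of 854f7f7 (commits reachable by following parents): {72ba00d, 854f7f7, a55d72e, b7777d3, cc7d4a0}.
a55d72e is in that set, so it is an ancestor of 854f7f7.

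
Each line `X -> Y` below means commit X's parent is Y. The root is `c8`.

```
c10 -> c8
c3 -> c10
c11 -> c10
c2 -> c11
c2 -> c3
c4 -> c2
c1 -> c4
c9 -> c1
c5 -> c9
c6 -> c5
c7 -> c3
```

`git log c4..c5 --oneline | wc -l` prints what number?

Reachable from c5: {c1, c10, c11, c2, c3, c4, c5, c8, c9}.
Reachable from c4: {c10, c11, c2, c3, c4, c8}.
In c5's history but not c4's: {c1, c5, c9} — 3 commits.

3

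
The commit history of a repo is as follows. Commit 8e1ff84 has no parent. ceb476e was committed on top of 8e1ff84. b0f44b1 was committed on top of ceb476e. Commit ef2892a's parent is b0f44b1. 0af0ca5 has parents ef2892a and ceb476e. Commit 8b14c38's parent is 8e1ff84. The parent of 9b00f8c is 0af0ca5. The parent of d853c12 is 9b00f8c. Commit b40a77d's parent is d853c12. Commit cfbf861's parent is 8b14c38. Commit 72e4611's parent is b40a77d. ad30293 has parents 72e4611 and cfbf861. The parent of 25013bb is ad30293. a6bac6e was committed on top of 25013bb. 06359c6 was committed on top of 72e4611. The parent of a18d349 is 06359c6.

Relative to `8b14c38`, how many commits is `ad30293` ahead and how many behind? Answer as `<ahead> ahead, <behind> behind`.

Reachable from ad30293: {0af0ca5, 72e4611, 8b14c38, 8e1ff84, 9b00f8c, ad30293, b0f44b1, b40a77d, ceb476e, cfbf861, d853c12, ef2892a}.
Reachable from 8b14c38: {8b14c38, 8e1ff84}.
Only in ad30293's history (ahead): {0af0ca5, 72e4611, 9b00f8c, ad30293, b0f44b1, b40a77d, ceb476e, cfbf861, d853c12, ef2892a} — 10.
Only in 8b14c38's history (behind): {} — 0.

10 ahead, 0 behind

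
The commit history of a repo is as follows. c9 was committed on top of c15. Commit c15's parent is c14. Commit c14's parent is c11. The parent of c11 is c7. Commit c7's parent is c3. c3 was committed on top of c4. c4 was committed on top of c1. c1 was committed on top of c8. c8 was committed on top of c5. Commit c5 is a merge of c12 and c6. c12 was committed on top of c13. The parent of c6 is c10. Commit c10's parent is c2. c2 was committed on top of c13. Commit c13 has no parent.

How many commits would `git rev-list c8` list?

Walking parent pointers from c8: reachable set = {c10, c12, c13, c2, c5, c6, c8}.
That is 7 commits.

7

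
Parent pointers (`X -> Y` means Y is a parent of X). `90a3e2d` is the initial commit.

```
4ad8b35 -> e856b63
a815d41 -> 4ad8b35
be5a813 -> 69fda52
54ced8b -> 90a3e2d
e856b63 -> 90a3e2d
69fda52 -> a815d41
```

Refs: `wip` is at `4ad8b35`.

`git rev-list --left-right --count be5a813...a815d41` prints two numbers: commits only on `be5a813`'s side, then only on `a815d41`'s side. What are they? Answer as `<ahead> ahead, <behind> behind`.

Reachable from be5a813: {4ad8b35, 69fda52, 90a3e2d, a815d41, be5a813, e856b63}.
Reachable from a815d41: {4ad8b35, 90a3e2d, a815d41, e856b63}.
Only in be5a813's history (ahead): {69fda52, be5a813} — 2.
Only in a815d41's history (behind): {} — 0.

2 ahead, 0 behind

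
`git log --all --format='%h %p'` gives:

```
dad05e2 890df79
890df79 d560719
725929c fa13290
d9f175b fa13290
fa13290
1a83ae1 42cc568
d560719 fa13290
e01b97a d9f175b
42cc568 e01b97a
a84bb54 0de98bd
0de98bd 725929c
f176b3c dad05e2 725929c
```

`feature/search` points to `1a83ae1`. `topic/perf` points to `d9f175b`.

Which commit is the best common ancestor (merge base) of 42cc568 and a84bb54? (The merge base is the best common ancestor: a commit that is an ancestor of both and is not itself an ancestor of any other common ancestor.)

fa13290

Ancestors of 42cc568: {42cc568, d9f175b, e01b97a, fa13290}.
Ancestors of a84bb54: {0de98bd, 725929c, a84bb54, fa13290}.
Common ancestors: {fa13290}.
The only common ancestor is fa13290, so it is the merge base.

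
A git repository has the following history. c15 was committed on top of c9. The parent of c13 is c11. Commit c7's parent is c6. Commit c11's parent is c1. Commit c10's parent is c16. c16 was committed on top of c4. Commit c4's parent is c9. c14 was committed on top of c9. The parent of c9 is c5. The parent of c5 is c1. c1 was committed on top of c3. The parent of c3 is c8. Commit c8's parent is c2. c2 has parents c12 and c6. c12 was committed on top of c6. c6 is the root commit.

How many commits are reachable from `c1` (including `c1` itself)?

6

Walking parent pointers from c1: reachable set = {c1, c12, c2, c3, c6, c8}.
That is 6 commits.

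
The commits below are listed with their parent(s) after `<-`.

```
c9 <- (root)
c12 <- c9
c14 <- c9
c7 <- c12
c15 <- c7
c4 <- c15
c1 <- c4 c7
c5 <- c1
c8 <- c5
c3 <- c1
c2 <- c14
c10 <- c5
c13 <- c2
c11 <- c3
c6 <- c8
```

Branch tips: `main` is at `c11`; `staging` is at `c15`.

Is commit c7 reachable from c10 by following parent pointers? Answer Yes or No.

Ancestors of c10 (commits reachable by following parents): {c1, c10, c12, c15, c4, c5, c7, c9}.
c7 is in that set, so it is an ancestor of c10.

Yes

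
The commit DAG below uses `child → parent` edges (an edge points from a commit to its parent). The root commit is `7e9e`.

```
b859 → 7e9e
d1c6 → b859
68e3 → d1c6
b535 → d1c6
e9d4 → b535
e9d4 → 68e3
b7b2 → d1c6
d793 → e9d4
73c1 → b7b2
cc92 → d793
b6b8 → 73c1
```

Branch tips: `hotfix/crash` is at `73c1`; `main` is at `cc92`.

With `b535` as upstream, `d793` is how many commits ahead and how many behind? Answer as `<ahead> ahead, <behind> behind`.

3 ahead, 0 behind

Reachable from d793: {68e3, 7e9e, b535, b859, d1c6, d793, e9d4}.
Reachable from b535: {7e9e, b535, b859, d1c6}.
Only in d793's history (ahead): {68e3, d793, e9d4} — 3.
Only in b535's history (behind): {} — 0.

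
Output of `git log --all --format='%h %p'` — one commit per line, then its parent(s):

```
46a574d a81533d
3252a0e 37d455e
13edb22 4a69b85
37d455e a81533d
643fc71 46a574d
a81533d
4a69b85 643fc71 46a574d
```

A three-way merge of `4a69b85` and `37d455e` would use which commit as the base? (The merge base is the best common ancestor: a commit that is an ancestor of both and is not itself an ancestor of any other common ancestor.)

Ancestors of 4a69b85: {46a574d, 4a69b85, 643fc71, a81533d}.
Ancestors of 37d455e: {37d455e, a81533d}.
Common ancestors: {a81533d}.
The only common ancestor is a81533d, so it is the merge base.

a81533d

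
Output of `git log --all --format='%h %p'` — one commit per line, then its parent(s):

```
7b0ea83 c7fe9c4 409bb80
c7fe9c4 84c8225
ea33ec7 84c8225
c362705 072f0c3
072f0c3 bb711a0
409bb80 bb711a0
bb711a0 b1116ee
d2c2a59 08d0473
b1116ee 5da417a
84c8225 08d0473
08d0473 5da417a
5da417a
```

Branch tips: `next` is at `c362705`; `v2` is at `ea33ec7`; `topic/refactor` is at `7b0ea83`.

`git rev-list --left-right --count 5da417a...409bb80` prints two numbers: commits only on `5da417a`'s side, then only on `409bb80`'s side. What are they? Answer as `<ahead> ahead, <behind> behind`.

Reachable from 5da417a: {5da417a}.
Reachable from 409bb80: {409bb80, 5da417a, b1116ee, bb711a0}.
Only in 5da417a's history (ahead): {} — 0.
Only in 409bb80's history (behind): {409bb80, b1116ee, bb711a0} — 3.

0 ahead, 3 behind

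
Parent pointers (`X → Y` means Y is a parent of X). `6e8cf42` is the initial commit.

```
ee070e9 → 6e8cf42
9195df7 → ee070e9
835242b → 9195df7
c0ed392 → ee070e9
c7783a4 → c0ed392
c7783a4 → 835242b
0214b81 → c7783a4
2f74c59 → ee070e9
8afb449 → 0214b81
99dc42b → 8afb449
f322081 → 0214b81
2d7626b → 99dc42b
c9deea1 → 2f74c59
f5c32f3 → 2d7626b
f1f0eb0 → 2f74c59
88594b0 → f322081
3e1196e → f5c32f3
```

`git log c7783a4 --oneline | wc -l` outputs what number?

6

Walking parent pointers from c7783a4: reachable set = {6e8cf42, 835242b, 9195df7, c0ed392, c7783a4, ee070e9}.
That is 6 commits.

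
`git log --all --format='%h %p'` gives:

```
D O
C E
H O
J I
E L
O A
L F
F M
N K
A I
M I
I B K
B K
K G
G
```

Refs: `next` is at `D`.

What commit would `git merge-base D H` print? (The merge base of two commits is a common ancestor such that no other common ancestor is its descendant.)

Ancestors of D: {A, B, D, G, I, K, O}.
Ancestors of H: {A, B, G, H, I, K, O}.
Common ancestors: {A, B, G, I, K, O}.
Among these, O is not an ancestor of any other common ancestor — it is the merge base.

O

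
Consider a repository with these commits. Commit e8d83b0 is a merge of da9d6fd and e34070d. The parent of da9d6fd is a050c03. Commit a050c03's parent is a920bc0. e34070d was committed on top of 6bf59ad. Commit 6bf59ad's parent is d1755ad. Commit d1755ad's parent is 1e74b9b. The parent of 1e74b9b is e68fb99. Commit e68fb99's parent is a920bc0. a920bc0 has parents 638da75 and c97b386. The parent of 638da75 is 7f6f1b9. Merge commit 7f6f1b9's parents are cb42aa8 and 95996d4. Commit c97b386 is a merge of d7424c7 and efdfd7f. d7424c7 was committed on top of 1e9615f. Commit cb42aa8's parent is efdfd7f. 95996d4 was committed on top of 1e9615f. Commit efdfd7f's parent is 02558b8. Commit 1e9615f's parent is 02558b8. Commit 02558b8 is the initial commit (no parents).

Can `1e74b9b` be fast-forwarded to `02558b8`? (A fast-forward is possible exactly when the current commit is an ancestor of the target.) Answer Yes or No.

A fast-forward from 1e74b9b to 02558b8 is possible iff 1e74b9b is an ancestor of 02558b8.
Ancestors of 02558b8: {02558b8}.
1e74b9b is not among them, so fast-forward is not possible.

No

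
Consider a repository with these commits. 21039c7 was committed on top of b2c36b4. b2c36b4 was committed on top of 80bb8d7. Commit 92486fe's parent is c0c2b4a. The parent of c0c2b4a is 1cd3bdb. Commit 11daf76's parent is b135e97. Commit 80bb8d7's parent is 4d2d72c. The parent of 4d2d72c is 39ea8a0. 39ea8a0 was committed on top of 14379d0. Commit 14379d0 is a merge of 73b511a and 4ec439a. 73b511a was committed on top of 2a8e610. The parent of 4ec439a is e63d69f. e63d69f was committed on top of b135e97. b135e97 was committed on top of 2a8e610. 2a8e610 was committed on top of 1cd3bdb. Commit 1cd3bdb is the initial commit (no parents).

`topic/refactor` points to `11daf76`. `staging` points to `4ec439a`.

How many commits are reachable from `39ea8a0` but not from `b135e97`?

5

Reachable from 39ea8a0: {14379d0, 1cd3bdb, 2a8e610, 39ea8a0, 4ec439a, 73b511a, b135e97, e63d69f}.
Reachable from b135e97: {1cd3bdb, 2a8e610, b135e97}.
In 39ea8a0's history but not b135e97's: {14379d0, 39ea8a0, 4ec439a, 73b511a, e63d69f} — 5 commits.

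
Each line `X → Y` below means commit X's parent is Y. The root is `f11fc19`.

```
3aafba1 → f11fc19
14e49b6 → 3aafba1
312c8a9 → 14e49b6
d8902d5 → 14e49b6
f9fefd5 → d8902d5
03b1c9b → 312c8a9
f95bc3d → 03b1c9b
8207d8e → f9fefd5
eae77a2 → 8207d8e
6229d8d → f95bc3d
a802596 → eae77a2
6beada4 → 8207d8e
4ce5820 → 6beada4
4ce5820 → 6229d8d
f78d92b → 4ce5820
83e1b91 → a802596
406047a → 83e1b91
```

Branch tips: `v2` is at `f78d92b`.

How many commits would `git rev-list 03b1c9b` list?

Walking parent pointers from 03b1c9b: reachable set = {03b1c9b, 14e49b6, 312c8a9, 3aafba1, f11fc19}.
That is 5 commits.

5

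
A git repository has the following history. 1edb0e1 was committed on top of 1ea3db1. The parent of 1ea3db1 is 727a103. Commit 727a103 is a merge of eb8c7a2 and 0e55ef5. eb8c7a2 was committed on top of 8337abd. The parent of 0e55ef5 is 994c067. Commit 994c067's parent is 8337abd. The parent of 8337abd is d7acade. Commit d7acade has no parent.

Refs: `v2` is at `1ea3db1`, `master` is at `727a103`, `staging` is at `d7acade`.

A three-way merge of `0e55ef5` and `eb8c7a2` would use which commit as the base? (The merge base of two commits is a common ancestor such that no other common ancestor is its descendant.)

Ancestors of 0e55ef5: {0e55ef5, 8337abd, 994c067, d7acade}.
Ancestors of eb8c7a2: {8337abd, d7acade, eb8c7a2}.
Common ancestors: {8337abd, d7acade}.
Among these, 8337abd is not an ancestor of any other common ancestor — it is the merge base.

8337abd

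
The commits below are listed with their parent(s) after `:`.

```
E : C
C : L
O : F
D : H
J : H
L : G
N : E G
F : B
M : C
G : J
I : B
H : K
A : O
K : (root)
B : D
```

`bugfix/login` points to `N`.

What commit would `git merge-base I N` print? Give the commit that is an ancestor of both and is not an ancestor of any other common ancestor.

Ancestors of I: {B, D, H, I, K}.
Ancestors of N: {C, E, G, H, J, K, L, N}.
Common ancestors: {H, K}.
Among these, H is not an ancestor of any other common ancestor — it is the merge base.

H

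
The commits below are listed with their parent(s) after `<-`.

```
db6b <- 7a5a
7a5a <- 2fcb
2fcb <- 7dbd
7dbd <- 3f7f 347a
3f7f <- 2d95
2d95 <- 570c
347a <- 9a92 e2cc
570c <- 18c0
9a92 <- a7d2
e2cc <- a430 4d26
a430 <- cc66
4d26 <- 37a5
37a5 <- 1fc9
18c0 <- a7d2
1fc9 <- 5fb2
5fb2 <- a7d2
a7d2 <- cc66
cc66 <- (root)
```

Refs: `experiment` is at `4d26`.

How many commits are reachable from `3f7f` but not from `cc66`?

Reachable from 3f7f: {18c0, 2d95, 3f7f, 570c, a7d2, cc66}.
Reachable from cc66: {cc66}.
In 3f7f's history but not cc66's: {18c0, 2d95, 3f7f, 570c, a7d2} — 5 commits.

5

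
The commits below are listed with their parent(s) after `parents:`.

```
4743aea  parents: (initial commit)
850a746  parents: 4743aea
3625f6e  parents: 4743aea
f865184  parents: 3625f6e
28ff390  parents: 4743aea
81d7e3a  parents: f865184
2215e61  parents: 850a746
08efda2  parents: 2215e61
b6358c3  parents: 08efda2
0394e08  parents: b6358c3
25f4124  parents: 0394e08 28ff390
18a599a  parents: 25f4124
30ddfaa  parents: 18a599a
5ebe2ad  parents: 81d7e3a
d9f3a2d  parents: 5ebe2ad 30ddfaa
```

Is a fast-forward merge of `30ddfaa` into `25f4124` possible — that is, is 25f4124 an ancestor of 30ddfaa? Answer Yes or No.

Yes

A fast-forward from 25f4124 to 30ddfaa is possible iff 25f4124 is an ancestor of 30ddfaa.
Ancestors of 30ddfaa: {0394e08, 08efda2, 18a599a, 2215e61, 25f4124, 28ff390, 30ddfaa, 4743aea, 850a746, b6358c3}.
25f4124 is among them, so fast-forward is possible.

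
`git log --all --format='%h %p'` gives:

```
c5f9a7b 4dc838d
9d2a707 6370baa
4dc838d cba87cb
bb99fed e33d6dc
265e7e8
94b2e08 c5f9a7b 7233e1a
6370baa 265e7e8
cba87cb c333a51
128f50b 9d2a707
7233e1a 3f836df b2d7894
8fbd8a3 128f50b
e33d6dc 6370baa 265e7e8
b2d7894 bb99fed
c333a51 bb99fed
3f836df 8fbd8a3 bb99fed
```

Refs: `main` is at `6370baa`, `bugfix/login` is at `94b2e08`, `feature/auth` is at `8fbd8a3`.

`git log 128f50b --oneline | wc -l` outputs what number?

Walking parent pointers from 128f50b: reachable set = {128f50b, 265e7e8, 6370baa, 9d2a707}.
That is 4 commits.

4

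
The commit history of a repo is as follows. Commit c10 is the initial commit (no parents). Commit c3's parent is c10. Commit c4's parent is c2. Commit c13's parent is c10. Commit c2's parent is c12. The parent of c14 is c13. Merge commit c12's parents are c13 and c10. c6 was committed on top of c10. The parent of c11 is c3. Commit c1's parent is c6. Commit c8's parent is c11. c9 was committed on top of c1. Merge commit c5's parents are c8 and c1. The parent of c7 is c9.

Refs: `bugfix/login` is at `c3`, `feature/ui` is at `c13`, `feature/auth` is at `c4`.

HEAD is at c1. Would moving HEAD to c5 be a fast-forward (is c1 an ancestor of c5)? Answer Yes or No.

Yes

A fast-forward from c1 to c5 is possible iff c1 is an ancestor of c5.
Ancestors of c5: {c1, c10, c11, c3, c5, c6, c8}.
c1 is among them, so fast-forward is possible.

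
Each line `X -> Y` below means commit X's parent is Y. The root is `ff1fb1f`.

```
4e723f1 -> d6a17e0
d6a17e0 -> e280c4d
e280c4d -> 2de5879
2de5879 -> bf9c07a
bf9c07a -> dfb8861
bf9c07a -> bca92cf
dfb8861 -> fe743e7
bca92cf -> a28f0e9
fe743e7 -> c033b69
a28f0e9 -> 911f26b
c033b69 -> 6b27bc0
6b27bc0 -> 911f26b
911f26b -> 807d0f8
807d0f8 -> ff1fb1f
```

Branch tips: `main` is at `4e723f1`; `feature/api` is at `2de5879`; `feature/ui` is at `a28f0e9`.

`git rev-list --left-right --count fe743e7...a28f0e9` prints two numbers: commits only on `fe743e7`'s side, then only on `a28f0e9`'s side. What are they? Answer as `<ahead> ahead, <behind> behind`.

Reachable from fe743e7: {6b27bc0, 807d0f8, 911f26b, c033b69, fe743e7, ff1fb1f}.
Reachable from a28f0e9: {807d0f8, 911f26b, a28f0e9, ff1fb1f}.
Only in fe743e7's history (ahead): {6b27bc0, c033b69, fe743e7} — 3.
Only in a28f0e9's history (behind): {a28f0e9} — 1.

3 ahead, 1 behind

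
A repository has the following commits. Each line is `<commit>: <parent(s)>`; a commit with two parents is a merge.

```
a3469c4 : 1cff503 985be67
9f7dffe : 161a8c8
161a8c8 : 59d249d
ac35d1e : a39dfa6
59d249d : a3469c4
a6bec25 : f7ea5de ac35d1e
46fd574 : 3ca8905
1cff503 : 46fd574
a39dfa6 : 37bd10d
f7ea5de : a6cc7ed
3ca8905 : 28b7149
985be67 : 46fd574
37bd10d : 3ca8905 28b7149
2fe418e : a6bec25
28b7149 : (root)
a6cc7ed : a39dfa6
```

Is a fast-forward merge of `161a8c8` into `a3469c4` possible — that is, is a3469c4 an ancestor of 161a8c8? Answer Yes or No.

A fast-forward from a3469c4 to 161a8c8 is possible iff a3469c4 is an ancestor of 161a8c8.
Ancestors of 161a8c8: {161a8c8, 1cff503, 28b7149, 3ca8905, 46fd574, 59d249d, 985be67, a3469c4}.
a3469c4 is among them, so fast-forward is possible.

Yes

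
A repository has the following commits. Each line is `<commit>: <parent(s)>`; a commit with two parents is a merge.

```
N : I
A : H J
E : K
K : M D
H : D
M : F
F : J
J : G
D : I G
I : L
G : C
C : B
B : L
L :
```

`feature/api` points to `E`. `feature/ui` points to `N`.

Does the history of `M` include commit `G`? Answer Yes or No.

Ancestors of M (commits reachable by following parents): {B, C, F, G, J, L, M}.
G is in that set, so it is an ancestor of M.

Yes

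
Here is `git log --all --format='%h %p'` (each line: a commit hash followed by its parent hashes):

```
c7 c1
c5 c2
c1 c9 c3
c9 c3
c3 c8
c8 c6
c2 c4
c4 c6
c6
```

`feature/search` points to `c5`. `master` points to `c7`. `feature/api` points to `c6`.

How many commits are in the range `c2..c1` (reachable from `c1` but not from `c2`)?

Reachable from c1: {c1, c3, c6, c8, c9}.
Reachable from c2: {c2, c4, c6}.
In c1's history but not c2's: {c1, c3, c8, c9} — 4 commits.

4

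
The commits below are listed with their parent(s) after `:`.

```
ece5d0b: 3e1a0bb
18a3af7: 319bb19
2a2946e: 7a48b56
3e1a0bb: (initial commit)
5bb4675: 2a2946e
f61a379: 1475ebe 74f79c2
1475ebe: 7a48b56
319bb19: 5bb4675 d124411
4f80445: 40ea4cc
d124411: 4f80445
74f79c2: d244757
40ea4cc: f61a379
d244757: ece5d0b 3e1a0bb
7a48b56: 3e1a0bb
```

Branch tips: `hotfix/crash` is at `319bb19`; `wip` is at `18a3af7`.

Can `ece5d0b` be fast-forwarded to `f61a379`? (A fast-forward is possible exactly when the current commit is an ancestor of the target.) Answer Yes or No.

A fast-forward from ece5d0b to f61a379 is possible iff ece5d0b is an ancestor of f61a379.
Ancestors of f61a379: {1475ebe, 3e1a0bb, 74f79c2, 7a48b56, d244757, ece5d0b, f61a379}.
ece5d0b is among them, so fast-forward is possible.

Yes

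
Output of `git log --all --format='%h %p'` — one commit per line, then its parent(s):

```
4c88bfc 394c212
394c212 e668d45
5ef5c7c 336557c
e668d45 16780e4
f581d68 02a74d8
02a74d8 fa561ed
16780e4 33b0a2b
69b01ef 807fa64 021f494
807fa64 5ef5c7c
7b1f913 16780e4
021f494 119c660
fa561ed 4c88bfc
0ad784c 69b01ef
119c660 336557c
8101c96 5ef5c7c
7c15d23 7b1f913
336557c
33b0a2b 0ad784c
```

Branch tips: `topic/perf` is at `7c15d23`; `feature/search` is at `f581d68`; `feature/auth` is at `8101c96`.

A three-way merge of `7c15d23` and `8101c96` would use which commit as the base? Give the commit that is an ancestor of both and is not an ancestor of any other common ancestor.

Ancestors of 7c15d23: {021f494, 0ad784c, 119c660, 16780e4, 336557c, 33b0a2b, 5ef5c7c, 69b01ef, 7b1f913, 7c15d23, 807fa64}.
Ancestors of 8101c96: {336557c, 5ef5c7c, 8101c96}.
Common ancestors: {336557c, 5ef5c7c}.
Among these, 5ef5c7c is not an ancestor of any other common ancestor — it is the merge base.

5ef5c7c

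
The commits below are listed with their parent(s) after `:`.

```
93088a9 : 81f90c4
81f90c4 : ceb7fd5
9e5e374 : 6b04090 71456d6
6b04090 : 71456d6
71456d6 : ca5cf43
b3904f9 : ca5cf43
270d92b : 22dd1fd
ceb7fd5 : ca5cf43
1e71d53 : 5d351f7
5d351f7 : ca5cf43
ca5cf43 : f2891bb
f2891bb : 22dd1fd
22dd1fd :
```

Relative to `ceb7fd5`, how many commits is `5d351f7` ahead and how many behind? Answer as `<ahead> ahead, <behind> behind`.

1 ahead, 1 behind

Reachable from 5d351f7: {22dd1fd, 5d351f7, ca5cf43, f2891bb}.
Reachable from ceb7fd5: {22dd1fd, ca5cf43, ceb7fd5, f2891bb}.
Only in 5d351f7's history (ahead): {5d351f7} — 1.
Only in ceb7fd5's history (behind): {ceb7fd5} — 1.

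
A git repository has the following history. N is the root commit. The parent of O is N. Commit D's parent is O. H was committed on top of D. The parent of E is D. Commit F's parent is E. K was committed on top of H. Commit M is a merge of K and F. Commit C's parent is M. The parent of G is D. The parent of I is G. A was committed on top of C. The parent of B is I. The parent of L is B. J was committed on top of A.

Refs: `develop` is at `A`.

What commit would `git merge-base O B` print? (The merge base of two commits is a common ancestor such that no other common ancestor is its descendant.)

Ancestors of O: {N, O}.
Ancestors of B: {B, D, G, I, N, O}.
Common ancestors: {N, O}.
Among these, O is not an ancestor of any other common ancestor — it is the merge base.

O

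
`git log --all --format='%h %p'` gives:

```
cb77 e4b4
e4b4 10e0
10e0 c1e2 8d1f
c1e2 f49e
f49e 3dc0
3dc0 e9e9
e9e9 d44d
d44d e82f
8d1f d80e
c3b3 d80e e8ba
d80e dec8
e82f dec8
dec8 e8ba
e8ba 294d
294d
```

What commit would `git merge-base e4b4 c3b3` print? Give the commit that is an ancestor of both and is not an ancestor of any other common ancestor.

Ancestors of e4b4: {10e0, 294d, 3dc0, 8d1f, c1e2, d44d, d80e, dec8, e4b4, e82f, e8ba, e9e9, f49e}.
Ancestors of c3b3: {294d, c3b3, d80e, dec8, e8ba}.
Common ancestors: {294d, d80e, dec8, e8ba}.
Among these, d80e is not an ancestor of any other common ancestor — it is the merge base.

d80e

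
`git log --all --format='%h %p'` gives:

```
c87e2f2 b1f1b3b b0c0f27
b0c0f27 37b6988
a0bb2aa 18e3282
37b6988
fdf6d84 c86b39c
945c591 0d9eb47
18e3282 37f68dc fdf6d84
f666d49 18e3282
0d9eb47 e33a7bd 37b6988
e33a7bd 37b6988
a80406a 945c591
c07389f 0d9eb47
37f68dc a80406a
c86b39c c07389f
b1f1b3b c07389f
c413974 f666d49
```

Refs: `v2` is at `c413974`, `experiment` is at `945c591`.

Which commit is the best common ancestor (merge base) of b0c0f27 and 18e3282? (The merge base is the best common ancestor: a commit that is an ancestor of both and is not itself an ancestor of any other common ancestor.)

37b6988

Ancestors of b0c0f27: {37b6988, b0c0f27}.
Ancestors of 18e3282: {0d9eb47, 18e3282, 37b6988, 37f68dc, 945c591, a80406a, c07389f, c86b39c, e33a7bd, fdf6d84}.
Common ancestors: {37b6988}.
The only common ancestor is 37b6988, so it is the merge base.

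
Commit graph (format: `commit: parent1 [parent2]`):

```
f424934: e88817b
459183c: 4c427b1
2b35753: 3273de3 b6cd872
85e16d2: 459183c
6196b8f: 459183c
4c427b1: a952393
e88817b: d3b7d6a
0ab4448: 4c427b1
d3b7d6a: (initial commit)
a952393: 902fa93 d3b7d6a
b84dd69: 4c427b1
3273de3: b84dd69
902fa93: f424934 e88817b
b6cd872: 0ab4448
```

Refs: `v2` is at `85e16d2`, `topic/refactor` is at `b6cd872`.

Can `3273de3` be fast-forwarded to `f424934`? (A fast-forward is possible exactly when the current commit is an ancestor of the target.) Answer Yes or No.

A fast-forward from 3273de3 to f424934 is possible iff 3273de3 is an ancestor of f424934.
Ancestors of f424934: {d3b7d6a, e88817b, f424934}.
3273de3 is not among them, so fast-forward is not possible.

No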